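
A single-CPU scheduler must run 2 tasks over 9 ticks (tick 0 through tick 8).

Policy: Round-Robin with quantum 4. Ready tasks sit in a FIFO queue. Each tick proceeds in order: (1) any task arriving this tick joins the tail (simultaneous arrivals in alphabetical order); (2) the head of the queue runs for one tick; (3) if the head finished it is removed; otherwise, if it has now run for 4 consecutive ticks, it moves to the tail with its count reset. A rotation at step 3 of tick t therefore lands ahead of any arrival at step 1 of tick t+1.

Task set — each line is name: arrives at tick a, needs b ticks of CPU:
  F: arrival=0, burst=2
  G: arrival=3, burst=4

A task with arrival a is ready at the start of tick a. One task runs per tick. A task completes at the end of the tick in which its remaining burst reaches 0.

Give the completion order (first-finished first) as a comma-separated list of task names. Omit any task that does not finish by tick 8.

completion order = F, G

t=0: queue=[F] q_used=0 → run F
t=1: queue=[F] q_used=1 → run F
t=2: (idle)
t=3: queue=[G] q_used=0 → run G
t=4: queue=[G] q_used=1 → run G
t=5: queue=[G] q_used=2 → run G
t=6: queue=[G] q_used=3 → run G
t=7: (idle)
t=8: (idle)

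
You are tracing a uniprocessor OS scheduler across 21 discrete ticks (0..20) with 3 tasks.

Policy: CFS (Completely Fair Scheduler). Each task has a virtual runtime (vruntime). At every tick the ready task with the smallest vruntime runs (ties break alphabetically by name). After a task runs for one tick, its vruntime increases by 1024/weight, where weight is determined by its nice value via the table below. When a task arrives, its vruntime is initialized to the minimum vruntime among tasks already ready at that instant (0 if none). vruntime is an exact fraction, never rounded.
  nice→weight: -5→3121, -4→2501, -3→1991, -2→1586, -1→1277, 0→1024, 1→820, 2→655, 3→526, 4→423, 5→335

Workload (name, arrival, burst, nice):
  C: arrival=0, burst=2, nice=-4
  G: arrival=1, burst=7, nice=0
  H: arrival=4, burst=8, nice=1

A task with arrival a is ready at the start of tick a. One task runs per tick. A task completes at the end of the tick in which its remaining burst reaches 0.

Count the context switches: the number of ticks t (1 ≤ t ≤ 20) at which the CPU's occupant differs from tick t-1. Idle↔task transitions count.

context switches = 11

t=0: vr[C=0] → run C
t=1: vr[C=1024/2501 G=1024/2501] → run C
t=2: vr[G=1024/2501] → run G
t=3: vr[G=3525/2501] → run G
t=4: vr[G=6026/2501 H=6026/2501] → run G
t=5: vr[G=8527/2501 H=6026/2501] → run H
t=6: vr[G=8527/2501 H=45746/12505] → run G
t=7: vr[G=11028/2501 H=45746/12505] → run H
t=8: vr[G=11028/2501 H=61362/12505] → run G
t=9: vr[G=13529/2501 H=61362/12505] → run H
t=10: vr[G=13529/2501 H=76978/12505] → run G
t=11: vr[G=16030/2501 H=76978/12505] → run H
t=12: vr[G=16030/2501 H=92594/12505] → run G
t=13: vr[H=92594/12505] → run H
t=14: vr[H=21642/2501] → run H
t=15: vr[H=123826/12505] → run H
t=16: vr[H=139442/12505] → run H
t=17: (idle)
t=18: (idle)
t=19: (idle)
t=20: (idle)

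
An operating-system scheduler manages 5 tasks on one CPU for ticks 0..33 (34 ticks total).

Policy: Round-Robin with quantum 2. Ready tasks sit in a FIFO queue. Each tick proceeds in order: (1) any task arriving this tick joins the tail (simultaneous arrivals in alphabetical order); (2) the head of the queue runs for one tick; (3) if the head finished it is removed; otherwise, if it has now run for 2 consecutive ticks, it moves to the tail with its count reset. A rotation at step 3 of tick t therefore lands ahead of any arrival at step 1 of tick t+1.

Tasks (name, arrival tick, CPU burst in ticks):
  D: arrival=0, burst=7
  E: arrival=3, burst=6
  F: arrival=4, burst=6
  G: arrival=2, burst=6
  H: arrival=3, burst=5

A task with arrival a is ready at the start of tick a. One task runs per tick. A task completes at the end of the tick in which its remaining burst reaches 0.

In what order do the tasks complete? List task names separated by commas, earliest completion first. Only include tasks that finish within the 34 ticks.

completion order = D, G, E, H, F

t=0: queue=[D] q_used=0 → run D
t=1: queue=[D] q_used=1 → run D
t=2: queue=[D,G] q_used=0 → run D
t=3: queue=[D,G,E,H] q_used=1 → run D
t=4: queue=[G,E,H,D,F] q_used=0 → run G
t=5: queue=[G,E,H,D,F] q_used=1 → run G
t=6: queue=[E,H,D,F,G] q_used=0 → run E
t=7: queue=[E,H,D,F,G] q_used=1 → run E
t=8: queue=[H,D,F,G,E] q_used=0 → run H
t=9: queue=[H,D,F,G,E] q_used=1 → run H
t=10: queue=[D,F,G,E,H] q_used=0 → run D
t=11: queue=[D,F,G,E,H] q_used=1 → run D
t=12: queue=[F,G,E,H,D] q_used=0 → run F
t=13: queue=[F,G,E,H,D] q_used=1 → run F
t=14: queue=[G,E,H,D,F] q_used=0 → run G
t=15: queue=[G,E,H,D,F] q_used=1 → run G
t=16: queue=[E,H,D,F,G] q_used=0 → run E
t=17: queue=[E,H,D,F,G] q_used=1 → run E
t=18: queue=[H,D,F,G,E] q_used=0 → run H
t=19: queue=[H,D,F,G,E] q_used=1 → run H
t=20: queue=[D,F,G,E,H] q_used=0 → run D
t=21: queue=[F,G,E,H] q_used=0 → run F
t=22: queue=[F,G,E,H] q_used=1 → run F
t=23: queue=[G,E,H,F] q_used=0 → run G
t=24: queue=[G,E,H,F] q_used=1 → run G
t=25: queue=[E,H,F] q_used=0 → run E
t=26: queue=[E,H,F] q_used=1 → run E
t=27: queue=[H,F] q_used=0 → run H
t=28: queue=[F] q_used=0 → run F
t=29: queue=[F] q_used=1 → run F
t=30: (idle)
t=31: (idle)
t=32: (idle)
t=33: (idle)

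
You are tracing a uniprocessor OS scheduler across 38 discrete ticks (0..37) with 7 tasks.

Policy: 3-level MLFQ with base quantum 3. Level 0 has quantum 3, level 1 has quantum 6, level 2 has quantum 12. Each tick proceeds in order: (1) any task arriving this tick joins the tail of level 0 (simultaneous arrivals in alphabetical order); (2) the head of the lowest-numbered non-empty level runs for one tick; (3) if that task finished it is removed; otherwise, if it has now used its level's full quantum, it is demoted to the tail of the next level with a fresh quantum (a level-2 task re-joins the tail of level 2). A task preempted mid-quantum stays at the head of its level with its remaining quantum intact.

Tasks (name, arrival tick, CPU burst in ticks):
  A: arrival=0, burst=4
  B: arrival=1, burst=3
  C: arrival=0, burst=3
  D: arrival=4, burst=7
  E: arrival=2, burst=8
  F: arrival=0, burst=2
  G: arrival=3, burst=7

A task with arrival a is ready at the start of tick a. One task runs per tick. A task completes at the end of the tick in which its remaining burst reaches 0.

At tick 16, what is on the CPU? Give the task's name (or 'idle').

running at tick 16 = G

t=0: L0/L1/L2 = ACF/-/- → run A
t=1: L0/L1/L2 = ACFB/-/- → run A
t=2: L0/L1/L2 = ACFBE/-/- → run A
t=3: L0/L1/L2 = CFBEG/A/- → run C
t=4: L0/L1/L2 = CFBEGD/A/- → run C
t=5: L0/L1/L2 = CFBEGD/A/- → run C
t=6: L0/L1/L2 = FBEGD/A/- → run F
t=7: L0/L1/L2 = FBEGD/A/- → run F
t=8: L0/L1/L2 = BEGD/A/- → run B
t=9: L0/L1/L2 = BEGD/A/- → run B
t=10: L0/L1/L2 = BEGD/A/- → run B
t=11: L0/L1/L2 = EGD/A/- → run E
t=12: L0/L1/L2 = EGD/A/- → run E
t=13: L0/L1/L2 = EGD/A/- → run E
t=14: L0/L1/L2 = GD/AE/- → run G
t=15: L0/L1/L2 = GD/AE/- → run G
t=16: L0/L1/L2 = GD/AE/- → run G
t=17: L0/L1/L2 = D/AEG/- → run D
t=18: L0/L1/L2 = D/AEG/- → run D
t=19: L0/L1/L2 = D/AEG/- → run D
t=20: L0/L1/L2 = -/AEGD/- → run A
t=21: L0/L1/L2 = -/EGD/- → run E
t=22: L0/L1/L2 = -/EGD/- → run E
t=23: L0/L1/L2 = -/EGD/- → run E
t=24: L0/L1/L2 = -/EGD/- → run E
t=25: L0/L1/L2 = -/EGD/- → run E
t=26: L0/L1/L2 = -/GD/- → run G
t=27: L0/L1/L2 = -/GD/- → run G
t=28: L0/L1/L2 = -/GD/- → run G
t=29: L0/L1/L2 = -/GD/- → run G
t=30: L0/L1/L2 = -/D/- → run D
t=31: L0/L1/L2 = -/D/- → run D
t=32: L0/L1/L2 = -/D/- → run D
t=33: L0/L1/L2 = -/D/- → run D
t=34: (idle)
t=35: (idle)
t=36: (idle)
t=37: (idle)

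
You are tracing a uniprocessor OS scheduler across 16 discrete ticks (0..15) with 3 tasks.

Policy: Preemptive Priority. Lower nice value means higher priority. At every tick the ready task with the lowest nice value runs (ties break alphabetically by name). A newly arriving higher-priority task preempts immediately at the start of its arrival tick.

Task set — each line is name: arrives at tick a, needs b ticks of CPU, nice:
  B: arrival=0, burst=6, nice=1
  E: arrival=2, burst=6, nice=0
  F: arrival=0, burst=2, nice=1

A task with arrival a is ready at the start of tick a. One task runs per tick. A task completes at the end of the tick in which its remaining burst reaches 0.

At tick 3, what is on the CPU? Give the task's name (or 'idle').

t=0: ready={B,F} → run B
t=1: ready={B,F} → run B
t=2: ready={B,E,F} → run E
t=3: ready={B,E,F} → run E
t=4: ready={B,E,F} → run E
t=5: ready={B,E,F} → run E
t=6: ready={B,E,F} → run E
t=7: ready={B,E,F} → run E
t=8: ready={B,F} → run B
t=9: ready={B,F} → run B
t=10: ready={B,F} → run B
t=11: ready={B,F} → run B
t=12: ready={F} → run F
t=13: ready={F} → run F
t=14: (idle)
t=15: (idle)

running at tick 3 = E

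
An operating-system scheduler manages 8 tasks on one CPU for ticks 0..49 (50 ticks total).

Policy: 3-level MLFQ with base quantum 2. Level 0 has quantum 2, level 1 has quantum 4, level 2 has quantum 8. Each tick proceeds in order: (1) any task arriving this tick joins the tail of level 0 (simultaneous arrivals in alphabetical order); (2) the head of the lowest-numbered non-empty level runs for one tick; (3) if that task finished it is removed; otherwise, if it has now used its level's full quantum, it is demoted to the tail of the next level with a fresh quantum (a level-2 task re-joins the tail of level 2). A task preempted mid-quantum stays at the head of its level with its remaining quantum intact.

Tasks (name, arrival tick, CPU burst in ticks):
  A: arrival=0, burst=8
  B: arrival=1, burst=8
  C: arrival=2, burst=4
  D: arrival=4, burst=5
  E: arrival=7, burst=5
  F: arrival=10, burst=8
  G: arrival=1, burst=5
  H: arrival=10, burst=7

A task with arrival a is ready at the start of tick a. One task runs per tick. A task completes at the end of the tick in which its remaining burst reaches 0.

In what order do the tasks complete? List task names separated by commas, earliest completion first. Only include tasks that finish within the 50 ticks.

completion order = G, C, D, E, A, B, F, H

t=0: L0/L1/L2 = A/-/- → run A
t=1: L0/L1/L2 = ABG/-/- → run A
t=2: L0/L1/L2 = BGC/A/- → run B
t=3: L0/L1/L2 = BGC/A/- → run B
t=4: L0/L1/L2 = GCD/AB/- → run G
t=5: L0/L1/L2 = GCD/AB/- → run G
t=6: L0/L1/L2 = CD/ABG/- → run C
t=7: L0/L1/L2 = CDE/ABG/- → run C
t=8: L0/L1/L2 = DE/ABGC/- → run D
t=9: L0/L1/L2 = DE/ABGC/- → run D
t=10: L0/L1/L2 = EFH/ABGCD/- → run E
t=11: L0/L1/L2 = EFH/ABGCD/- → run E
t=12: L0/L1/L2 = FH/ABGCDE/- → run F
t=13: L0/L1/L2 = FH/ABGCDE/- → run F
t=14: L0/L1/L2 = H/ABGCDEF/- → run H
t=15: L0/L1/L2 = H/ABGCDEF/- → run H
t=16: L0/L1/L2 = -/ABGCDEFH/- → run A
t=17: L0/L1/L2 = -/ABGCDEFH/- → run A
t=18: L0/L1/L2 = -/ABGCDEFH/- → run A
t=19: L0/L1/L2 = -/ABGCDEFH/- → run A
t=20: L0/L1/L2 = -/BGCDEFH/A → run B
t=21: L0/L1/L2 = -/BGCDEFH/A → run B
t=22: L0/L1/L2 = -/BGCDEFH/A → run B
t=23: L0/L1/L2 = -/BGCDEFH/A → run B
t=24: L0/L1/L2 = -/GCDEFH/AB → run G
t=25: L0/L1/L2 = -/GCDEFH/AB → run G
t=26: L0/L1/L2 = -/GCDEFH/AB → run G
t=27: L0/L1/L2 = -/CDEFH/AB → run C
t=28: L0/L1/L2 = -/CDEFH/AB → run C
t=29: L0/L1/L2 = -/DEFH/AB → run D
t=30: L0/L1/L2 = -/DEFH/AB → run D
t=31: L0/L1/L2 = -/DEFH/AB → run D
t=32: L0/L1/L2 = -/EFH/AB → run E
t=33: L0/L1/L2 = -/EFH/AB → run E
t=34: L0/L1/L2 = -/EFH/AB → run E
t=35: L0/L1/L2 = -/FH/AB → run F
t=36: L0/L1/L2 = -/FH/AB → run F
t=37: L0/L1/L2 = -/FH/AB → run F
t=38: L0/L1/L2 = -/FH/AB → run F
t=39: L0/L1/L2 = -/H/ABF → run H
t=40: L0/L1/L2 = -/H/ABF → run H
t=41: L0/L1/L2 = -/H/ABF → run H
t=42: L0/L1/L2 = -/H/ABF → run H
t=43: L0/L1/L2 = -/-/ABFH → run A
t=44: L0/L1/L2 = -/-/ABFH → run A
t=45: L0/L1/L2 = -/-/BFH → run B
t=46: L0/L1/L2 = -/-/BFH → run B
t=47: L0/L1/L2 = -/-/FH → run F
t=48: L0/L1/L2 = -/-/FH → run F
t=49: L0/L1/L2 = -/-/H → run H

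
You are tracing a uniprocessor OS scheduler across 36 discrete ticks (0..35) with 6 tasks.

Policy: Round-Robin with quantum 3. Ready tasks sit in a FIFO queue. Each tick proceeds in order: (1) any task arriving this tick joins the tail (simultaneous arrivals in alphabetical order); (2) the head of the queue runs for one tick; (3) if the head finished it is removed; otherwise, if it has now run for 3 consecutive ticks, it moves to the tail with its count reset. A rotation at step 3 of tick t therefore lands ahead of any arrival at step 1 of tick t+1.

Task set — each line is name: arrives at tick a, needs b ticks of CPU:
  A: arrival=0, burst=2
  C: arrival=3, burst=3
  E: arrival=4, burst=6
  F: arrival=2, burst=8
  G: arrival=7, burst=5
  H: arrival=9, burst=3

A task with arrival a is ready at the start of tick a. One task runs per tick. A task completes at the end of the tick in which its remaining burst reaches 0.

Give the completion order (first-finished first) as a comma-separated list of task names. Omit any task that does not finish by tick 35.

completion order = A, C, H, E, F, G

t=0: queue=[A] q_used=0 → run A
t=1: queue=[A] q_used=1 → run A
t=2: queue=[F] q_used=0 → run F
t=3: queue=[F,C] q_used=1 → run F
t=4: queue=[F,C,E] q_used=2 → run F
t=5: queue=[C,E,F] q_used=0 → run C
t=6: queue=[C,E,F] q_used=1 → run C
t=7: queue=[C,E,F,G] q_used=2 → run C
t=8: queue=[E,F,G] q_used=0 → run E
t=9: queue=[E,F,G,H] q_used=1 → run E
t=10: queue=[E,F,G,H] q_used=2 → run E
t=11: queue=[F,G,H,E] q_used=0 → run F
t=12: queue=[F,G,H,E] q_used=1 → run F
t=13: queue=[F,G,H,E] q_used=2 → run F
t=14: queue=[G,H,E,F] q_used=0 → run G
t=15: queue=[G,H,E,F] q_used=1 → run G
t=16: queue=[G,H,E,F] q_used=2 → run G
t=17: queue=[H,E,F,G] q_used=0 → run H
t=18: queue=[H,E,F,G] q_used=1 → run H
t=19: queue=[H,E,F,G] q_used=2 → run H
t=20: queue=[E,F,G] q_used=0 → run E
t=21: queue=[E,F,G] q_used=1 → run E
t=22: queue=[E,F,G] q_used=2 → run E
t=23: queue=[F,G] q_used=0 → run F
t=24: queue=[F,G] q_used=1 → run F
t=25: queue=[G] q_used=0 → run G
t=26: queue=[G] q_used=1 → run G
t=27: (idle)
t=28: (idle)
t=29: (idle)
t=30: (idle)
t=31: (idle)
t=32: (idle)
t=33: (idle)
t=34: (idle)
t=35: (idle)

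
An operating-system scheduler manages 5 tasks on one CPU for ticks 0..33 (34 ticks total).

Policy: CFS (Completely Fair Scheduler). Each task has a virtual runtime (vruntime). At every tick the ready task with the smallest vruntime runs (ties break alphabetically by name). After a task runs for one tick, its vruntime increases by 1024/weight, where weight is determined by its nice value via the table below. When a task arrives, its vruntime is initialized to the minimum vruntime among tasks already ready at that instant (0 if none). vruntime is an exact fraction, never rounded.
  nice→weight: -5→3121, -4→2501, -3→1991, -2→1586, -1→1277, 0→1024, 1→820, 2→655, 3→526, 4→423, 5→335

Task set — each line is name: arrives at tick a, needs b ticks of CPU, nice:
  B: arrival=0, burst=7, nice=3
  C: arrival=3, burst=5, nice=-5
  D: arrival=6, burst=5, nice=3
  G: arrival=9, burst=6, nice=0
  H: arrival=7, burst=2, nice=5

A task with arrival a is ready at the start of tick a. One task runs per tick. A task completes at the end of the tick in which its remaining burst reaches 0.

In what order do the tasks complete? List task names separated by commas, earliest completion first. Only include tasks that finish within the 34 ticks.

t=0: vr[B=0] → run B
t=1: vr[B=512/263] → run B
t=2: vr[B=1024/263] → run B
t=3: vr[B=1536/263 C=1536/263] → run B
t=4: vr[B=2048/263 C=1536/263] → run C
t=5: vr[B=2048/263 C=5063168/820823] → run C
t=6: vr[B=2048/263 C=5332480/820823 D=5332480/820823] → run C
t=7: vr[B=2048/263 C=5601792/820823 D=5332480/820823 H=5332480/820823] → run D
t=8: vr[B=2048/263 C=5601792/820823 D=6930432/820823 H=5332480/820823] → run H
t=9: vr[B=2048/263 C=5601792/820823 D=6930432/820823 G=5601792/820823 H=2626903552/274975705] → run C
t=10: vr[B=2048/263 C=5871104/820823 D=6930432/820823 G=5601792/820823 H=2626903552/274975705] → run G
t=11: vr[B=2048/263 C=5871104/820823 D=6930432/820823 G=6422615/820823 H=2626903552/274975705] → run C
t=12: vr[B=2048/263 D=6930432/820823 G=6422615/820823 H=2626903552/274975705] → run B
t=13: vr[B=2560/263 D=6930432/820823 G=6422615/820823 H=2626903552/274975705] → run G
t=14: vr[B=2560/263 D=6930432/820823 G=7243438/820823 H=2626903552/274975705] → run D
t=15: vr[B=2560/263 D=8528384/820823 G=7243438/820823 H=2626903552/274975705] → run G
t=16: vr[B=2560/263 D=8528384/820823 G=8064261/820823 H=2626903552/274975705] → run H
t=17: vr[B=2560/263 D=8528384/820823 G=8064261/820823] → run B
t=18: vr[B=3072/263 D=8528384/820823 G=8064261/820823] → run G
t=19: vr[B=3072/263 D=8528384/820823 G=8885084/820823] → run D
t=20: vr[B=3072/263 D=10126336/820823 G=8885084/820823] → run G
t=21: vr[B=3072/263 D=10126336/820823 G=9705907/820823] → run B
t=22: vr[D=10126336/820823 G=9705907/820823] → run G
t=23: vr[D=10126336/820823] → run D
t=24: vr[D=11724288/820823] → run D
t=25: (idle)
t=26: (idle)
t=27: (idle)
t=28: (idle)
t=29: (idle)
t=30: (idle)
t=31: (idle)
t=32: (idle)
t=33: (idle)

completion order = C, H, B, G, D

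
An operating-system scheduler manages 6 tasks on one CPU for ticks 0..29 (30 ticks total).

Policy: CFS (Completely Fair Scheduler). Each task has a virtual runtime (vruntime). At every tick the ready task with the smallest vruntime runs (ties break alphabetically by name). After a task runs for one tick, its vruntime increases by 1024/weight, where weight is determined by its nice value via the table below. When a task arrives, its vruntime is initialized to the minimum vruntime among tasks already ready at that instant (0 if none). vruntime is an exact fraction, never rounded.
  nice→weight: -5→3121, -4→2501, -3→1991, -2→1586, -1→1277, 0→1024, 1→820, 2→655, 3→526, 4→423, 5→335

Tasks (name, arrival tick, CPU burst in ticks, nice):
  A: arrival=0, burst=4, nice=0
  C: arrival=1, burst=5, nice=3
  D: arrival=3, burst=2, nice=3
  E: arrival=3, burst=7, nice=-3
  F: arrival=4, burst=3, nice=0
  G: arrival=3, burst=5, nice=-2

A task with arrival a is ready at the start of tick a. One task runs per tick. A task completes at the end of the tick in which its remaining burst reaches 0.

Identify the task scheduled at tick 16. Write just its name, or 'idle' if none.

t=0: vr[A=0] → run A
t=1: vr[A=1 C=1] → run A
t=2: vr[A=2 C=1] → run C
t=3: vr[A=2 C=775/263 D=2 E=2 G=2] → run A
t=4: vr[A=3 C=775/263 D=2 E=2 F=2 G=2] → run D
t=5: vr[A=3 C=775/263 D=1038/263 E=2 F=2 G=2] → run E
t=6: vr[A=3 C=775/263 D=1038/263 E=5006/1991 F=2 G=2] → run F
t=7: vr[A=3 C=775/263 D=1038/263 E=5006/1991 F=3 G=2] → run G
t=8: vr[A=3 C=775/263 D=1038/263 E=5006/1991 F=3 G=2098/793] → run E
t=9: vr[A=3 C=775/263 D=1038/263 E=6030/1991 F=3 G=2098/793] → run G
t=10: vr[A=3 C=775/263 D=1038/263 E=6030/1991 F=3 G=2610/793] → run C
t=11: vr[A=3 C=1287/263 D=1038/263 E=6030/1991 F=3 G=2610/793] → run A
t=12: vr[C=1287/263 D=1038/263 E=6030/1991 F=3 G=2610/793] → run F
t=13: vr[C=1287/263 D=1038/263 E=6030/1991 F=4 G=2610/793] → run E
t=14: vr[C=1287/263 D=1038/263 E=7054/1991 F=4 G=2610/793] → run G
t=15: vr[C=1287/263 D=1038/263 E=7054/1991 F=4 G=3122/793] → run E
t=16: vr[C=1287/263 D=1038/263 E=8078/1991 F=4 G=3122/793] → run G
t=17: vr[C=1287/263 D=1038/263 E=8078/1991 F=4 G=3634/793] → run D
t=18: vr[C=1287/263 E=8078/1991 F=4 G=3634/793] → run F
t=19: vr[C=1287/263 E=8078/1991 G=3634/793] → run E
t=20: vr[C=1287/263 E=9102/1991 G=3634/793] → run E
t=21: vr[C=1287/263 E=10126/1991 G=3634/793] → run G
t=22: vr[C=1287/263 E=10126/1991] → run C
t=23: vr[C=1799/263 E=10126/1991] → run E
t=24: vr[C=1799/263] → run C
t=25: vr[C=2311/263] → run C
t=26: (idle)
t=27: (idle)
t=28: (idle)
t=29: (idle)

running at tick 16 = G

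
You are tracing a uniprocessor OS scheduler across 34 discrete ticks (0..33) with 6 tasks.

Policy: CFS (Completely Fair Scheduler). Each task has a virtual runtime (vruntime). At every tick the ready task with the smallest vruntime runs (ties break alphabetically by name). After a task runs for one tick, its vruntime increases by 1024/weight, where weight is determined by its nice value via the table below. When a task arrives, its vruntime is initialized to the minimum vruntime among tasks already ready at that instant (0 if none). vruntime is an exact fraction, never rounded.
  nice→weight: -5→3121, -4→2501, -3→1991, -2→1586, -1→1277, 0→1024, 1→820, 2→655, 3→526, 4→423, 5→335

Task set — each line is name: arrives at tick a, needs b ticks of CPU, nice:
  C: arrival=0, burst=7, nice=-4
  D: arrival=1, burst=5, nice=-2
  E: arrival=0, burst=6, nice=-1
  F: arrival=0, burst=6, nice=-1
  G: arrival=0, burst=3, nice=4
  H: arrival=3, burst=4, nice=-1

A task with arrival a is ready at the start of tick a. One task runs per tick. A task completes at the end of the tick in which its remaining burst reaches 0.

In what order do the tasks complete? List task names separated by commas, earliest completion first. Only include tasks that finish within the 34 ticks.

t=0: vr[C=0 E=0 F=0 G=0] → run C
t=1: vr[C=1024/2501 D=0 E=0 F=0 G=0] → run D
t=2: vr[C=1024/2501 D=512/793 E=0 F=0 G=0] → run E
t=3: vr[C=1024/2501 D=512/793 E=1024/1277 F=0 G=0 H=0] → run F
t=4: vr[C=1024/2501 D=512/793 E=1024/1277 F=1024/1277 G=0 H=0] → run G
t=5: vr[C=1024/2501 D=512/793 E=1024/1277 F=1024/1277 G=1024/423 H=0] → run H
t=6: vr[C=1024/2501 D=512/793 E=1024/1277 F=1024/1277 G=1024/423 H=1024/1277] → run C
t=7: vr[C=2048/2501 D=512/793 E=1024/1277 F=1024/1277 G=1024/423 H=1024/1277] → run D
t=8: vr[C=2048/2501 D=1024/793 E=1024/1277 F=1024/1277 G=1024/423 H=1024/1277] → run E
t=9: vr[C=2048/2501 D=1024/793 E=2048/1277 F=1024/1277 G=1024/423 H=1024/1277] → run F
t=10: vr[C=2048/2501 D=1024/793 E=2048/1277 F=2048/1277 G=1024/423 H=1024/1277] → run H
t=11: vr[C=2048/2501 D=1024/793 E=2048/1277 F=2048/1277 G=1024/423 H=2048/1277] → run C
t=12: vr[C=3072/2501 D=1024/793 E=2048/1277 F=2048/1277 G=1024/423 H=2048/1277] → run C
t=13: vr[C=4096/2501 D=1024/793 E=2048/1277 F=2048/1277 G=1024/423 H=2048/1277] → run D
t=14: vr[C=4096/2501 D=1536/793 E=2048/1277 F=2048/1277 G=1024/423 H=2048/1277] → run E
t=15: vr[C=4096/2501 D=1536/793 E=3072/1277 F=2048/1277 G=1024/423 H=2048/1277] → run F
t=16: vr[C=4096/2501 D=1536/793 E=3072/1277 F=3072/1277 G=1024/423 H=2048/1277] → run H
t=17: vr[C=4096/2501 D=1536/793 E=3072/1277 F=3072/1277 G=1024/423 H=3072/1277] → run C
t=18: vr[C=5120/2501 D=1536/793 E=3072/1277 F=3072/1277 G=1024/423 H=3072/1277] → run D
t=19: vr[C=5120/2501 D=2048/793 E=3072/1277 F=3072/1277 G=1024/423 H=3072/1277] → run C
t=20: vr[C=6144/2501 D=2048/793 E=3072/1277 F=3072/1277 G=1024/423 H=3072/1277] → run E
t=21: vr[C=6144/2501 D=2048/793 E=4096/1277 F=3072/1277 G=1024/423 H=3072/1277] → run F
t=22: vr[C=6144/2501 D=2048/793 E=4096/1277 F=4096/1277 G=1024/423 H=3072/1277] → run H
t=23: vr[C=6144/2501 D=2048/793 E=4096/1277 F=4096/1277 G=1024/423] → run G
t=24: vr[C=6144/2501 D=2048/793 E=4096/1277 F=4096/1277 G=2048/423] → run C
t=25: vr[D=2048/793 E=4096/1277 F=4096/1277 G=2048/423] → run D
t=26: vr[E=4096/1277 F=4096/1277 G=2048/423] → run E
t=27: vr[E=5120/1277 F=4096/1277 G=2048/423] → run F
t=28: vr[E=5120/1277 F=5120/1277 G=2048/423] → run E
t=29: vr[F=5120/1277 G=2048/423] → run F
t=30: vr[G=2048/423] → run G
t=31: (idle)
t=32: (idle)
t=33: (idle)

completion order = H, C, D, E, F, G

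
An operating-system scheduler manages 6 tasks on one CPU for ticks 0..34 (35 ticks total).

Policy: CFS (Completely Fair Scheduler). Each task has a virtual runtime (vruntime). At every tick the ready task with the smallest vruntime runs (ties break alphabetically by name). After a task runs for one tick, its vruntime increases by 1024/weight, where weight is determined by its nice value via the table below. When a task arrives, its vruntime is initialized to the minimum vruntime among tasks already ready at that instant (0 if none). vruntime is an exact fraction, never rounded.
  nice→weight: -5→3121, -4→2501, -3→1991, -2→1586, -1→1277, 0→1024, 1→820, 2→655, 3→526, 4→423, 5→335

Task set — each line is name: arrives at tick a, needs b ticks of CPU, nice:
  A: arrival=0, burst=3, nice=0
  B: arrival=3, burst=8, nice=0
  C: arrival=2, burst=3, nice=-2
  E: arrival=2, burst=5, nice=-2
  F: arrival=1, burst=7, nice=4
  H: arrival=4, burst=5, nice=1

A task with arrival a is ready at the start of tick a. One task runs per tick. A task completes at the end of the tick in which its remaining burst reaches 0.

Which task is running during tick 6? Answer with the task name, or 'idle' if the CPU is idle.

running at tick 6 = H

t=0: vr[A=0] → run A
t=1: vr[A=1 F=1] → run A
t=2: vr[A=2 C=1 E=1 F=1] → run C
t=3: vr[A=2 B=1 C=1305/793 E=1 F=1] → run B
t=4: vr[A=2 B=2 C=1305/793 E=1 F=1 H=1] → run E
t=5: vr[A=2 B=2 C=1305/793 E=1305/793 F=1 H=1] → run F
t=6: vr[A=2 B=2 C=1305/793 E=1305/793 F=1447/423 H=1] → run H
t=7: vr[A=2 B=2 C=1305/793 E=1305/793 F=1447/423 H=461/205] → run C
t=8: vr[A=2 B=2 C=1817/793 E=1305/793 F=1447/423 H=461/205] → run E
t=9: vr[A=2 B=2 C=1817/793 E=1817/793 F=1447/423 H=461/205] → run A
t=10: vr[B=2 C=1817/793 E=1817/793 F=1447/423 H=461/205] → run B
t=11: vr[B=3 C=1817/793 E=1817/793 F=1447/423 H=461/205] → run H
t=12: vr[B=3 C=1817/793 E=1817/793 F=1447/423 H=717/205] → run C
t=13: vr[B=3 E=1817/793 F=1447/423 H=717/205] → run E
t=14: vr[B=3 E=2329/793 F=1447/423 H=717/205] → run E
t=15: vr[B=3 E=2841/793 F=1447/423 H=717/205] → run B
t=16: vr[B=4 E=2841/793 F=1447/423 H=717/205] → run F
t=17: vr[B=4 E=2841/793 F=2471/423 H=717/205] → run H
t=18: vr[B=4 E=2841/793 F=2471/423 H=973/205] → run E
t=19: vr[B=4 F=2471/423 H=973/205] → run B
t=20: vr[B=5 F=2471/423 H=973/205] → run H
t=21: vr[B=5 F=2471/423 H=1229/205] → run B
t=22: vr[B=6 F=2471/423 H=1229/205] → run F
t=23: vr[B=6 F=1165/141 H=1229/205] → run H
t=24: vr[B=6 F=1165/141] → run B
t=25: vr[B=7 F=1165/141] → run B
t=26: vr[B=8 F=1165/141] → run B
t=27: vr[F=1165/141] → run F
t=28: vr[F=4519/423] → run F
t=29: vr[F=5543/423] → run F
t=30: vr[F=2189/141] → run F
t=31: (idle)
t=32: (idle)
t=33: (idle)
t=34: (idle)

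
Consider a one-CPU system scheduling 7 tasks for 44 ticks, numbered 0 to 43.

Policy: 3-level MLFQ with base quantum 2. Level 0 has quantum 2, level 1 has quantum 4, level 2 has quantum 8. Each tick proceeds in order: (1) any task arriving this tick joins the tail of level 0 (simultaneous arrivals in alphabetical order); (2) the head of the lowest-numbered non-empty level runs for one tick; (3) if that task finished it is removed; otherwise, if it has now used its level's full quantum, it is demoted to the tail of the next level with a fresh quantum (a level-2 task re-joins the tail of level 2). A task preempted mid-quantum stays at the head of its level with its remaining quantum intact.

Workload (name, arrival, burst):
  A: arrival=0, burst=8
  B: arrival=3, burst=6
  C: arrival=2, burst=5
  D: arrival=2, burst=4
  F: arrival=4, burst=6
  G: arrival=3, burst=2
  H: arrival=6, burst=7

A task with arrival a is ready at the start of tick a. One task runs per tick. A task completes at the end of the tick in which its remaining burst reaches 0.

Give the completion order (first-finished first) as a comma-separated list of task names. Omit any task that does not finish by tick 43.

t=0: L0/L1/L2 = A/-/- → run A
t=1: L0/L1/L2 = A/-/- → run A
t=2: L0/L1/L2 = CD/A/- → run C
t=3: L0/L1/L2 = CDBG/A/- → run C
t=4: L0/L1/L2 = DBGF/AC/- → run D
t=5: L0/L1/L2 = DBGF/AC/- → run D
t=6: L0/L1/L2 = BGFH/ACD/- → run B
t=7: L0/L1/L2 = BGFH/ACD/- → run B
t=8: L0/L1/L2 = GFH/ACDB/- → run G
t=9: L0/L1/L2 = GFH/ACDB/- → run G
t=10: L0/L1/L2 = FH/ACDB/- → run F
t=11: L0/L1/L2 = FH/ACDB/- → run F
t=12: L0/L1/L2 = H/ACDBF/- → run H
t=13: L0/L1/L2 = H/ACDBF/- → run H
t=14: L0/L1/L2 = -/ACDBFH/- → run A
t=15: L0/L1/L2 = -/ACDBFH/- → run A
t=16: L0/L1/L2 = -/ACDBFH/- → run A
t=17: L0/L1/L2 = -/ACDBFH/- → run A
t=18: L0/L1/L2 = -/CDBFH/A → run C
t=19: L0/L1/L2 = -/CDBFH/A → run C
t=20: L0/L1/L2 = -/CDBFH/A → run C
t=21: L0/L1/L2 = -/DBFH/A → run D
t=22: L0/L1/L2 = -/DBFH/A → run D
t=23: L0/L1/L2 = -/BFH/A → run B
t=24: L0/L1/L2 = -/BFH/A → run B
t=25: L0/L1/L2 = -/BFH/A → run B
t=26: L0/L1/L2 = -/BFH/A → run B
t=27: L0/L1/L2 = -/FH/A → run F
t=28: L0/L1/L2 = -/FH/A → run F
t=29: L0/L1/L2 = -/FH/A → run F
t=30: L0/L1/L2 = -/FH/A → run F
t=31: L0/L1/L2 = -/H/A → run H
t=32: L0/L1/L2 = -/H/A → run H
t=33: L0/L1/L2 = -/H/A → run H
t=34: L0/L1/L2 = -/H/A → run H
t=35: L0/L1/L2 = -/-/AH → run A
t=36: L0/L1/L2 = -/-/AH → run A
t=37: L0/L1/L2 = -/-/H → run H
t=38: (idle)
t=39: (idle)
t=40: (idle)
t=41: (idle)
t=42: (idle)
t=43: (idle)

completion order = G, C, D, B, F, A, H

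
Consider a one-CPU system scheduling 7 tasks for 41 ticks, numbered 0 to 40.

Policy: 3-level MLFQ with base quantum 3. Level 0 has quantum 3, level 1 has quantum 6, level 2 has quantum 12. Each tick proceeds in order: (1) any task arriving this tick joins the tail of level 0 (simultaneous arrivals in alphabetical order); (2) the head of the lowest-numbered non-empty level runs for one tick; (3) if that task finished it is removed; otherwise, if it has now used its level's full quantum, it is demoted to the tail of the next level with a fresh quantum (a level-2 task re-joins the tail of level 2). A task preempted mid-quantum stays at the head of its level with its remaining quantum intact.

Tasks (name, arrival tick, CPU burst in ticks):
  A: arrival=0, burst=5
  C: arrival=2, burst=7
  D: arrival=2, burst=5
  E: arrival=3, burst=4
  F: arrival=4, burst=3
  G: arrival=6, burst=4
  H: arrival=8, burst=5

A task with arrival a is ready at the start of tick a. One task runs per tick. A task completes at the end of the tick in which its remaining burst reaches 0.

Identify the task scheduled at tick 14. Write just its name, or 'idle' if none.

running at tick 14 = F

t=0: L0/L1/L2 = A/-/- → run A
t=1: L0/L1/L2 = A/-/- → run A
t=2: L0/L1/L2 = ACD/-/- → run A
t=3: L0/L1/L2 = CDE/A/- → run C
t=4: L0/L1/L2 = CDEF/A/- → run C
t=5: L0/L1/L2 = CDEF/A/- → run C
t=6: L0/L1/L2 = DEFG/AC/- → run D
t=7: L0/L1/L2 = DEFG/AC/- → run D
t=8: L0/L1/L2 = DEFGH/AC/- → run D
t=9: L0/L1/L2 = EFGH/ACD/- → run E
t=10: L0/L1/L2 = EFGH/ACD/- → run E
t=11: L0/L1/L2 = EFGH/ACD/- → run E
t=12: L0/L1/L2 = FGH/ACDE/- → run F
t=13: L0/L1/L2 = FGH/ACDE/- → run F
t=14: L0/L1/L2 = FGH/ACDE/- → run F
t=15: L0/L1/L2 = GH/ACDE/- → run G
t=16: L0/L1/L2 = GH/ACDE/- → run G
t=17: L0/L1/L2 = GH/ACDE/- → run G
t=18: L0/L1/L2 = H/ACDEG/- → run H
t=19: L0/L1/L2 = H/ACDEG/- → run H
t=20: L0/L1/L2 = H/ACDEG/- → run H
t=21: L0/L1/L2 = -/ACDEGH/- → run A
t=22: L0/L1/L2 = -/ACDEGH/- → run A
t=23: L0/L1/L2 = -/CDEGH/- → run C
t=24: L0/L1/L2 = -/CDEGH/- → run C
t=25: L0/L1/L2 = -/CDEGH/- → run C
t=26: L0/L1/L2 = -/CDEGH/- → run C
t=27: L0/L1/L2 = -/DEGH/- → run D
t=28: L0/L1/L2 = -/DEGH/- → run D
t=29: L0/L1/L2 = -/EGH/- → run E
t=30: L0/L1/L2 = -/GH/- → run G
t=31: L0/L1/L2 = -/H/- → run H
t=32: L0/L1/L2 = -/H/- → run H
t=33: (idle)
t=34: (idle)
t=35: (idle)
t=36: (idle)
t=37: (idle)
t=38: (idle)
t=39: (idle)
t=40: (idle)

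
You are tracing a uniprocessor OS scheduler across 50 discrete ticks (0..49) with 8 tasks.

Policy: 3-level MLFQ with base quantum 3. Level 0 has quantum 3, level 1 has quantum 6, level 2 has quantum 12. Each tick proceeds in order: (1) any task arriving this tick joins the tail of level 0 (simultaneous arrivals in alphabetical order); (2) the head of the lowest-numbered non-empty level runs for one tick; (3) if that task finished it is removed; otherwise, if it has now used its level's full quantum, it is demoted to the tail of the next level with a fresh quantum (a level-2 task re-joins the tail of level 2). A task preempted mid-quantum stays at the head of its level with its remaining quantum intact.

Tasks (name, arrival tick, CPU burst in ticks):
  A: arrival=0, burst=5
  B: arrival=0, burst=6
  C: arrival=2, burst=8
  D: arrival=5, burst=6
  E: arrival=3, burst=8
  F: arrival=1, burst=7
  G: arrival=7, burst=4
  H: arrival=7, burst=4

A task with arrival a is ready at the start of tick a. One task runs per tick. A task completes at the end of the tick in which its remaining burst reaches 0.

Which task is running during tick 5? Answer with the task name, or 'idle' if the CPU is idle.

t=0: L0/L1/L2 = AB/-/- → run A
t=1: L0/L1/L2 = ABF/-/- → run A
t=2: L0/L1/L2 = ABFC/-/- → run A
t=3: L0/L1/L2 = BFCE/A/- → run B
t=4: L0/L1/L2 = BFCE/A/- → run B
t=5: L0/L1/L2 = BFCED/A/- → run B
t=6: L0/L1/L2 = FCED/AB/- → run F
t=7: L0/L1/L2 = FCEDGH/AB/- → run F
t=8: L0/L1/L2 = FCEDGH/AB/- → run F
t=9: L0/L1/L2 = CEDGH/ABF/- → run C
t=10: L0/L1/L2 = CEDGH/ABF/- → run C
t=11: L0/L1/L2 = CEDGH/ABF/- → run C
t=12: L0/L1/L2 = EDGH/ABFC/- → run E
t=13: L0/L1/L2 = EDGH/ABFC/- → run E
t=14: L0/L1/L2 = EDGH/ABFC/- → run E
t=15: L0/L1/L2 = DGH/ABFCE/- → run D
t=16: L0/L1/L2 = DGH/ABFCE/- → run D
t=17: L0/L1/L2 = DGH/ABFCE/- → run D
t=18: L0/L1/L2 = GH/ABFCED/- → run G
t=19: L0/L1/L2 = GH/ABFCED/- → run G
t=20: L0/L1/L2 = GH/ABFCED/- → run G
t=21: L0/L1/L2 = H/ABFCEDG/- → run H
t=22: L0/L1/L2 = H/ABFCEDG/- → run H
t=23: L0/L1/L2 = H/ABFCEDG/- → run H
t=24: L0/L1/L2 = -/ABFCEDGH/- → run A
t=25: L0/L1/L2 = -/ABFCEDGH/- → run A
t=26: L0/L1/L2 = -/BFCEDGH/- → run B
t=27: L0/L1/L2 = -/BFCEDGH/- → run B
t=28: L0/L1/L2 = -/BFCEDGH/- → run B
t=29: L0/L1/L2 = -/FCEDGH/- → run F
t=30: L0/L1/L2 = -/FCEDGH/- → run F
t=31: L0/L1/L2 = -/FCEDGH/- → run F
t=32: L0/L1/L2 = -/FCEDGH/- → run F
t=33: L0/L1/L2 = -/CEDGH/- → run C
t=34: L0/L1/L2 = -/CEDGH/- → run C
t=35: L0/L1/L2 = -/CEDGH/- → run C
t=36: L0/L1/L2 = -/CEDGH/- → run C
t=37: L0/L1/L2 = -/CEDGH/- → run C
t=38: L0/L1/L2 = -/EDGH/- → run E
t=39: L0/L1/L2 = -/EDGH/- → run E
t=40: L0/L1/L2 = -/EDGH/- → run E
t=41: L0/L1/L2 = -/EDGH/- → run E
t=42: L0/L1/L2 = -/EDGH/- → run E
t=43: L0/L1/L2 = -/DGH/- → run D
t=44: L0/L1/L2 = -/DGH/- → run D
t=45: L0/L1/L2 = -/DGH/- → run D
t=46: L0/L1/L2 = -/GH/- → run G
t=47: L0/L1/L2 = -/H/- → run H
t=48: (idle)
t=49: (idle)

running at tick 5 = B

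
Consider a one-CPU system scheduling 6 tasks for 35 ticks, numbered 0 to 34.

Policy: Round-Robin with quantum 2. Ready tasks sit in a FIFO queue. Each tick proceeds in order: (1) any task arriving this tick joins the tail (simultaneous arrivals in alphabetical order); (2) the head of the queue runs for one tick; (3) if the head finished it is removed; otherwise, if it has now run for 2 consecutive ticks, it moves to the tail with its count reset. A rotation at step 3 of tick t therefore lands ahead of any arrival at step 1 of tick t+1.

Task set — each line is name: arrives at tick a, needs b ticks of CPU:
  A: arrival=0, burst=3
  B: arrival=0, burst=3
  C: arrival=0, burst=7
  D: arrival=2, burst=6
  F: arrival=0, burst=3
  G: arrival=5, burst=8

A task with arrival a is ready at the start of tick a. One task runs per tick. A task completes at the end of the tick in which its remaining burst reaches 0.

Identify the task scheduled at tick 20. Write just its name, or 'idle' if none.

t=0: queue=[A,B,C,F] q_used=0 → run A
t=1: queue=[A,B,C,F] q_used=1 → run A
t=2: queue=[B,C,F,A,D] q_used=0 → run B
t=3: queue=[B,C,F,A,D] q_used=1 → run B
t=4: queue=[C,F,A,D,B] q_used=0 → run C
t=5: queue=[C,F,A,D,B,G] q_used=1 → run C
t=6: queue=[F,A,D,B,G,C] q_used=0 → run F
t=7: queue=[F,A,D,B,G,C] q_used=1 → run F
t=8: queue=[A,D,B,G,C,F] q_used=0 → run A
t=9: queue=[D,B,G,C,F] q_used=0 → run D
t=10: queue=[D,B,G,C,F] q_used=1 → run D
t=11: queue=[B,G,C,F,D] q_used=0 → run B
t=12: queue=[G,C,F,D] q_used=0 → run G
t=13: queue=[G,C,F,D] q_used=1 → run G
t=14: queue=[C,F,D,G] q_used=0 → run C
t=15: queue=[C,F,D,G] q_used=1 → run C
t=16: queue=[F,D,G,C] q_used=0 → run F
t=17: queue=[D,G,C] q_used=0 → run D
t=18: queue=[D,G,C] q_used=1 → run D
t=19: queue=[G,C,D] q_used=0 → run G
t=20: queue=[G,C,D] q_used=1 → run G
t=21: queue=[C,D,G] q_used=0 → run C
t=22: queue=[C,D,G] q_used=1 → run C
t=23: queue=[D,G,C] q_used=0 → run D
t=24: queue=[D,G,C] q_used=1 → run D
t=25: queue=[G,C] q_used=0 → run G
t=26: queue=[G,C] q_used=1 → run G
t=27: queue=[C,G] q_used=0 → run C
t=28: queue=[G] q_used=0 → run G
t=29: queue=[G] q_used=1 → run G
t=30: (idle)
t=31: (idle)
t=32: (idle)
t=33: (idle)
t=34: (idle)

running at tick 20 = G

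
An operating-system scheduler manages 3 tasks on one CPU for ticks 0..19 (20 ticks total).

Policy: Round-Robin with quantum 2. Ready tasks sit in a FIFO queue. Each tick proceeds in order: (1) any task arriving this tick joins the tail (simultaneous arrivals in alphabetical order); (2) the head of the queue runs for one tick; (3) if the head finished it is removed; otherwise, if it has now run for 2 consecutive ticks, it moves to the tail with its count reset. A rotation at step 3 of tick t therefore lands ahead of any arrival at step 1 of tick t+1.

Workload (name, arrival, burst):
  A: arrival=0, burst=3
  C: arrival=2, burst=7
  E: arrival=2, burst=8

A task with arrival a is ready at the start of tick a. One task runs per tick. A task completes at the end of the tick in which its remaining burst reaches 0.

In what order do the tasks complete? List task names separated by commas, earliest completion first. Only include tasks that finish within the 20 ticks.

t=0: queue=[A] q_used=0 → run A
t=1: queue=[A] q_used=1 → run A
t=2: queue=[A,C,E] q_used=0 → run A
t=3: queue=[C,E] q_used=0 → run C
t=4: queue=[C,E] q_used=1 → run C
t=5: queue=[E,C] q_used=0 → run E
t=6: queue=[E,C] q_used=1 → run E
t=7: queue=[C,E] q_used=0 → run C
t=8: queue=[C,E] q_used=1 → run C
t=9: queue=[E,C] q_used=0 → run E
t=10: queue=[E,C] q_used=1 → run E
t=11: queue=[C,E] q_used=0 → run C
t=12: queue=[C,E] q_used=1 → run C
t=13: queue=[E,C] q_used=0 → run E
t=14: queue=[E,C] q_used=1 → run E
t=15: queue=[C,E] q_used=0 → run C
t=16: queue=[E] q_used=0 → run E
t=17: queue=[E] q_used=1 → run E
t=18: (idle)
t=19: (idle)

completion order = A, C, E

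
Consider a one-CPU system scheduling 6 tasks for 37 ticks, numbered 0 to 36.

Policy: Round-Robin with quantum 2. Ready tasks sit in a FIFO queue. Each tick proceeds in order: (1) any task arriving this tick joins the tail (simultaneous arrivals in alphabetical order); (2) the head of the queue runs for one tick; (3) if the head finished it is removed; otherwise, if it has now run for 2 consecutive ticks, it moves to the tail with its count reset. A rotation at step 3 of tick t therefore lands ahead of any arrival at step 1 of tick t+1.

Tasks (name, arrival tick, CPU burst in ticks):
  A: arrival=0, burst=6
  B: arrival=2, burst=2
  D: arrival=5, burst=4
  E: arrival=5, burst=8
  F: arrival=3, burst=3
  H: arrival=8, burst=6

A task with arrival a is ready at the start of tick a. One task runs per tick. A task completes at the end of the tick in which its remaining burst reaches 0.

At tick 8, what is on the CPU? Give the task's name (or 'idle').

running at tick 8 = A

t=0: queue=[A] q_used=0 → run A
t=1: queue=[A] q_used=1 → run A
t=2: queue=[A,B] q_used=0 → run A
t=3: queue=[A,B,F] q_used=1 → run A
t=4: queue=[B,F,A] q_used=0 → run B
t=5: queue=[B,F,A,D,E] q_used=1 → run B
t=6: queue=[F,A,D,E] q_used=0 → run F
t=7: queue=[F,A,D,E] q_used=1 → run F
t=8: queue=[A,D,E,F,H] q_used=0 → run A
t=9: queue=[A,D,E,F,H] q_used=1 → run A
t=10: queue=[D,E,F,H] q_used=0 → run D
t=11: queue=[D,E,F,H] q_used=1 → run D
t=12: queue=[E,F,H,D] q_used=0 → run E
t=13: queue=[E,F,H,D] q_used=1 → run E
t=14: queue=[F,H,D,E] q_used=0 → run F
t=15: queue=[H,D,E] q_used=0 → run H
t=16: queue=[H,D,E] q_used=1 → run H
t=17: queue=[D,E,H] q_used=0 → run D
t=18: queue=[D,E,H] q_used=1 → run D
t=19: queue=[E,H] q_used=0 → run E
t=20: queue=[E,H] q_used=1 → run E
t=21: queue=[H,E] q_used=0 → run H
t=22: queue=[H,E] q_used=1 → run H
t=23: queue=[E,H] q_used=0 → run E
t=24: queue=[E,H] q_used=1 → run E
t=25: queue=[H,E] q_used=0 → run H
t=26: queue=[H,E] q_used=1 → run H
t=27: queue=[E] q_used=0 → run E
t=28: queue=[E] q_used=1 → run E
t=29: (idle)
t=30: (idle)
t=31: (idle)
t=32: (idle)
t=33: (idle)
t=34: (idle)
t=35: (idle)
t=36: (idle)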